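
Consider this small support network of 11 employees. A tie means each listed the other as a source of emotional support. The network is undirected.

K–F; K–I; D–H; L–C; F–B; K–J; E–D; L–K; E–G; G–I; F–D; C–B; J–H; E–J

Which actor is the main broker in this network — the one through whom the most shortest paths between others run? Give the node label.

K

Unnormalized betweenness of each node: B:3, C:1, D:7, E:5, F:23/2, G:3/2, H:1/2, I:4, J:7, K:37/2, L:5.
K has the largest value, 37/2, making it the main broker — the node through which the most shortest paths run.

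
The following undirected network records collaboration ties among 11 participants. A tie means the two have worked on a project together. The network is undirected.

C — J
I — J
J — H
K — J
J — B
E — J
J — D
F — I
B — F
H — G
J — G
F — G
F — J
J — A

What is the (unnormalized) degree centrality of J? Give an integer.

J is directly tied to A, B, C, D, E, F, G, H, I, and K. That is 10 neighbors, so the degree of J is 10.

10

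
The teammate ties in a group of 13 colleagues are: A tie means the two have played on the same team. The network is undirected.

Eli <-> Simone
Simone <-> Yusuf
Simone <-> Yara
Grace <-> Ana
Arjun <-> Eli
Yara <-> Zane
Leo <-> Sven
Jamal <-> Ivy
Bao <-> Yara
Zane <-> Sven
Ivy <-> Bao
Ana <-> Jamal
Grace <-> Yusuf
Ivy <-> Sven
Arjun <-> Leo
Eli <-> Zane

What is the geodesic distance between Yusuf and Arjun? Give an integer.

One shortest route is Yusuf – Simone – Eli – Arjun, which uses 3 edges, and at distance 2 from Yusuf we only reach {Ana, Eli, Yara}, which does not include Arjun. So d(Yusuf,Arjun) = 3.

3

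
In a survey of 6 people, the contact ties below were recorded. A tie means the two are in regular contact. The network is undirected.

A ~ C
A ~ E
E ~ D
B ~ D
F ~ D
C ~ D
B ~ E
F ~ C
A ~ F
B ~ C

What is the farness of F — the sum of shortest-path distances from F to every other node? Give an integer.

Distances from F: A:1, B:2, C:1, D:1, E:2.
Sum = 1 + 2 + 1 + 1 + 2 = 7.

7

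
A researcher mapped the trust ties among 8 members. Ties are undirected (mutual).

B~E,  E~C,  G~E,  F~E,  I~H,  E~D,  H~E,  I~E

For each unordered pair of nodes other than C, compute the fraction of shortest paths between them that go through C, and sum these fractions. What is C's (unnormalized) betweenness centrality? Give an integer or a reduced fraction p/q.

No shortest path between any pair of other nodes passes through C.
Summing the contributions gives betweenness(C) = 0.

0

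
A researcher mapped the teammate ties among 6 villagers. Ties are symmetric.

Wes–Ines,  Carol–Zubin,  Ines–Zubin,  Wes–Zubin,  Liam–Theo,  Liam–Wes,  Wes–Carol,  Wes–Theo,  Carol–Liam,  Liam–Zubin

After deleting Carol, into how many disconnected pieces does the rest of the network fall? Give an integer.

Carol's neighbors (Liam, Wes, and Zubin) remain reachable from one another through other ties, so the rest of the network stays in one piece.

1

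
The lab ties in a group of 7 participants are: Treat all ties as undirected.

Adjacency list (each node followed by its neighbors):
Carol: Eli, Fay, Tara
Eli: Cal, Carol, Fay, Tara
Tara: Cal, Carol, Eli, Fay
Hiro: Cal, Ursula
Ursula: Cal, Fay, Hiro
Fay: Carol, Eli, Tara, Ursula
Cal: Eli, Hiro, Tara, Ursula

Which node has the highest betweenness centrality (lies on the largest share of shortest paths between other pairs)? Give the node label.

Cal

Unnormalized betweenness of each node: Cal:11/3, Carol:0, Eli:7/6, Fay:7/3, Hiro:0, Tara:7/6, Ursula:5/3.
Cal has the largest value, 11/3, making it the main broker — the node through which the most shortest paths run.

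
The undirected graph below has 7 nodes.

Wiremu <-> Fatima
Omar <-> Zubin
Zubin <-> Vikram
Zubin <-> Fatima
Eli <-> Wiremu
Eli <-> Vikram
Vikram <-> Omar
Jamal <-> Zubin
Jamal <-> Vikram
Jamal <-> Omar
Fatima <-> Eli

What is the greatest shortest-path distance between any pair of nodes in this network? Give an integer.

3

Eccentricity of each node (its greatest distance to any other): Eli:2, Fatima:2, Jamal:3, Omar:3, Vikram:2, Wiremu:3, Zubin:2.
The maximum eccentricity is 3, realized for instance by the pair Wiremu–Jamal via Wiremu – Eli – Vikram – Jamal. So the diameter is 3.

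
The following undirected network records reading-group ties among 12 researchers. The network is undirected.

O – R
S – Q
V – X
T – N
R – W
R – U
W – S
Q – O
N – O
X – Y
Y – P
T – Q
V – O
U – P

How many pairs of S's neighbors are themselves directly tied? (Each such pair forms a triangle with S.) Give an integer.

S's neighbors are Q and W, but none of them are tied to each other, so no triangle contains S.

0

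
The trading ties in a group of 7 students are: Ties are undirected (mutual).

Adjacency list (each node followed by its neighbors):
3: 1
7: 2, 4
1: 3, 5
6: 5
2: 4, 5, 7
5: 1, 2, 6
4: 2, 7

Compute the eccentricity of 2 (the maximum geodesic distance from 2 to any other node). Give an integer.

Distances from 2: 1:2, 3:3, 4:1, 5:1, 6:2, 7:1.
The largest is 3 (to 3), so the eccentricity of 2 is 3.

3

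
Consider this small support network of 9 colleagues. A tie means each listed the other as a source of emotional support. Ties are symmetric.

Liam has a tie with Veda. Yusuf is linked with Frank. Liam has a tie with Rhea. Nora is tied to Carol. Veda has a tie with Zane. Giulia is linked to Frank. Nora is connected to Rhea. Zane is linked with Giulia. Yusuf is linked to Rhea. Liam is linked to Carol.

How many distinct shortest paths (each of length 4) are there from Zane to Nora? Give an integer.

2

The shortest distance is 4. The length-4 paths are: Zane–Veda–Liam–Rhea–Nora; Zane–Veda–Liam–Carol–Nora.
That gives 2 distinct shortest paths.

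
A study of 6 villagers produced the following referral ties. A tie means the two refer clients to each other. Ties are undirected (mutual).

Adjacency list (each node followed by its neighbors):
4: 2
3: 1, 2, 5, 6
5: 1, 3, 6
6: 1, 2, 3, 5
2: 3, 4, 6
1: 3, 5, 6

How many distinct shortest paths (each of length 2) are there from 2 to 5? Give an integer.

2

The shortest distance is 2. The length-2 paths are: 2–3–5; 2–6–5.
That gives 2 distinct shortest paths.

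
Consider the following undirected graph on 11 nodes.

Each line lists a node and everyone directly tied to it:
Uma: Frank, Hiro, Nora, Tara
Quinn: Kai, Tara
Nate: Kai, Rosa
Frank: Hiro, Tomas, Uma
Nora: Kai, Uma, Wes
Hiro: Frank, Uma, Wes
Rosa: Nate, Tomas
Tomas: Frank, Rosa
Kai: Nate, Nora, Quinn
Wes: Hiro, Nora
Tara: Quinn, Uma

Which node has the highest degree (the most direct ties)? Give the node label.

Degrees — Frank:3, Hiro:3, Kai:3, Nate:2, Nora:3, Quinn:2, Rosa:2, Tara:2, Tomas:2, Uma:4, Wes:2.
The maximum is 4, attained only by Uma.

Uma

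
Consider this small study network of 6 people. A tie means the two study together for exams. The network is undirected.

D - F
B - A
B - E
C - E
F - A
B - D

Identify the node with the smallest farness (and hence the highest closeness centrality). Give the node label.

Farness (sum of distances to all others) for each node — A:9, B:7, C:13, D:9, E:9, F:11.
The smallest farness is 7, for B, so B has the highest closeness.

B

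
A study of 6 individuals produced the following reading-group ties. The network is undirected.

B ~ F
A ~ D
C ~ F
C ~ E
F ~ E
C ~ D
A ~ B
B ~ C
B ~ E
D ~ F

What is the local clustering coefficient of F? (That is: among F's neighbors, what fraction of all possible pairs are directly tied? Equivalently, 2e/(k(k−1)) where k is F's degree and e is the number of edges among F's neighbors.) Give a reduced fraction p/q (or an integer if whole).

2/3

F's neighbors: B, C, D, and E (k = 4).
Possible neighbor pairs: C(4,2) = 6. Edges among them: B–C, B–E, C–D, C–E → e = 4.
Clustering(F) = 4/6 = 2/3.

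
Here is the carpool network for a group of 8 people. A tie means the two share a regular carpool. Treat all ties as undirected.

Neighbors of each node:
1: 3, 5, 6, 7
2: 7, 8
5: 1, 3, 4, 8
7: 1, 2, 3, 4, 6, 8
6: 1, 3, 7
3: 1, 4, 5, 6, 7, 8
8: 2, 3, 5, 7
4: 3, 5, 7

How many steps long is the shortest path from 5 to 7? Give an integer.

2

One shortest route is 5 – 4 – 7, which uses 2 edges, and 5 and 7 are not directly tied, so nothing shorter exists. So d(5,7) = 2.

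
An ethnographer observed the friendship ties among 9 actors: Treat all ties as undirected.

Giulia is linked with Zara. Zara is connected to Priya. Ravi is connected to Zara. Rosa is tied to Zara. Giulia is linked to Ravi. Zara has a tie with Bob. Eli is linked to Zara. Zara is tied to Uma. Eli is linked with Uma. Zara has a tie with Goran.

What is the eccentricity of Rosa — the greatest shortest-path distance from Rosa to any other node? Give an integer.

Distances from Rosa: Bob:2, Eli:2, Giulia:2, Goran:2, Priya:2, Ravi:2, Uma:2, Zara:1.
The largest is 2 (to Priya, Uma, Goran, Ravi, Bob, Eli, and Giulia), so the eccentricity of Rosa is 2.

2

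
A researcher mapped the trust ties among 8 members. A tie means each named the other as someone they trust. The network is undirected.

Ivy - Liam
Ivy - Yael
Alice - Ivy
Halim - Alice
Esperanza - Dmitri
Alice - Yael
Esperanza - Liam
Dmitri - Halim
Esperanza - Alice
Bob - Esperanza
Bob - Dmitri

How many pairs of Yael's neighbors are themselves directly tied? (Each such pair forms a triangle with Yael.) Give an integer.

1

Yael's neighbors: Alice and Ivy.
Neighbor pairs that are themselves tied: Yael–Alice–Ivy. Each forms one triangle with Yael, for 1 in total.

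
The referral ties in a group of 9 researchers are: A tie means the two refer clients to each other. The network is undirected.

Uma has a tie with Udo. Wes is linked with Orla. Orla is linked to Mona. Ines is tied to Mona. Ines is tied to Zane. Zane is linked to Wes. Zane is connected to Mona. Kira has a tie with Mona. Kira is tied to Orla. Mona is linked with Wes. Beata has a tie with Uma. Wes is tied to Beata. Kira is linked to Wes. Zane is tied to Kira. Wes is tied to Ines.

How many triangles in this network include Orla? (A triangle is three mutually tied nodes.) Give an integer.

Orla's neighbors: Kira, Mona, and Wes.
Neighbor pairs that are themselves tied: Orla–Kira–Mona; Orla–Kira–Wes; Orla–Mona–Wes. Each forms one triangle with Orla, for 3 in total.

3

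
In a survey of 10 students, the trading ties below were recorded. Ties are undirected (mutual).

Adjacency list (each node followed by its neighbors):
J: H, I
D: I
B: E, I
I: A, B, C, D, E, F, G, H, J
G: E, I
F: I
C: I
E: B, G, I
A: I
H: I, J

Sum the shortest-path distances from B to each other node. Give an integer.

16

Distances from B: A:2, C:2, D:2, E:1, F:2, G:2, H:2, I:1, J:2.
Sum = 2 + 2 + 2 + 1 + 2 + 2 + 2 + 1 + 2 = 16.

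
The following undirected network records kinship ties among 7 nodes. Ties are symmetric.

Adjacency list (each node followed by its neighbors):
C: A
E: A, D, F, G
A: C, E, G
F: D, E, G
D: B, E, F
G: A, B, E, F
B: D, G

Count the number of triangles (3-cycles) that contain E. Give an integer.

3

E's neighbors: A, D, F, and G.
Neighbor pairs that are themselves tied: E–A–G; E–D–F; E–F–G. Each forms one triangle with E, for 3 in total.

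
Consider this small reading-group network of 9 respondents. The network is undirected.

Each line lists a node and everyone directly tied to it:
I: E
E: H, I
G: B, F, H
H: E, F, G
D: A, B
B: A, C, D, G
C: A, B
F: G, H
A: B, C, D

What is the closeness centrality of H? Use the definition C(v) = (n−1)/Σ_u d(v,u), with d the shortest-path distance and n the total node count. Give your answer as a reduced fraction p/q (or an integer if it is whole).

1/2

Distances from H: A:3, B:2, C:3, D:3, E:1, F:1, G:1, I:2. Sum = 16.
n = 9, so closeness = 8/16 = 1/2.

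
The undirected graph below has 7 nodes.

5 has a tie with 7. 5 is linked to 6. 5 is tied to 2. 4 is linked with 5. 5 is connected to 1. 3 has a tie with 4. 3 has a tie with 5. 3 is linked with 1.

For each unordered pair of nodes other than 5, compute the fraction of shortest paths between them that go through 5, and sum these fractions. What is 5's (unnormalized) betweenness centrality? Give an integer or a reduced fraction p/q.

Pairs whose geodesics pass through 5 — 1–6: 1; 1–7: 1; 1–4: 1/2; 1–2: 1; 3–6: 1; 3–7: 1; 3–2: 1; 6–7: 1; 6–4: 1; 6–2: 1; 7–4: 1; 7–2: 1; 4–2: 1.
All other pairs contribute 0.
Summing the contributions gives betweenness(5) = 25/2.

25/2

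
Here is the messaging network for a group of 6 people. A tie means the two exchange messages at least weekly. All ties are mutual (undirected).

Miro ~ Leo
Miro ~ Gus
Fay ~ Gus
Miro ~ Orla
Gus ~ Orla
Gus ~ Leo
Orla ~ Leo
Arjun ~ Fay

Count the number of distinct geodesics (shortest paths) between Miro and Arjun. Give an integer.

1

The shortest distance is 3, and the only length-3 path is Miro–Gus–Fay–Arjun. So there is exactly 1 shortest path.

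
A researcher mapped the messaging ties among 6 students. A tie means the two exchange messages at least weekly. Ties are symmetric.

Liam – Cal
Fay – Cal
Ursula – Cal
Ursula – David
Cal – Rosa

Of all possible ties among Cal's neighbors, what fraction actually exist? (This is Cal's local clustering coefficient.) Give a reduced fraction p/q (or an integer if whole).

0

Cal's neighbors: Fay, Liam, Rosa, and Ursula (k = 4).
Possible neighbor pairs: C(4,2) = 6. Edges among them: none → e = 0.
Clustering(Cal) = 0/6 = 0.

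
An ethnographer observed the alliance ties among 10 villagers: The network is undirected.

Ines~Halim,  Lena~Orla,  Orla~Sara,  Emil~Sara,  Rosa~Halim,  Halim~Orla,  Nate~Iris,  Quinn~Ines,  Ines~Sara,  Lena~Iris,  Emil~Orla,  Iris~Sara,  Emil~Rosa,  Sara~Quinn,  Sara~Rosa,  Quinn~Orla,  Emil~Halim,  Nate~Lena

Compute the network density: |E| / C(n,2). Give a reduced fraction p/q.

2/5

There are 18 edges and 10 nodes, so the maximum possible is C(10,2) = 45.
Density = 18/45 = 2/5.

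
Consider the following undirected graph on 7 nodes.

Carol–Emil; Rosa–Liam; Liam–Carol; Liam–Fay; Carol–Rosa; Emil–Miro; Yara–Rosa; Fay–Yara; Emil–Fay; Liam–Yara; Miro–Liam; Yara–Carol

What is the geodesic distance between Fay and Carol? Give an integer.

2

One shortest route is Fay – Yara – Carol, which uses 2 edges, and Fay and Carol are not directly tied, so nothing shorter exists. So d(Fay,Carol) = 2.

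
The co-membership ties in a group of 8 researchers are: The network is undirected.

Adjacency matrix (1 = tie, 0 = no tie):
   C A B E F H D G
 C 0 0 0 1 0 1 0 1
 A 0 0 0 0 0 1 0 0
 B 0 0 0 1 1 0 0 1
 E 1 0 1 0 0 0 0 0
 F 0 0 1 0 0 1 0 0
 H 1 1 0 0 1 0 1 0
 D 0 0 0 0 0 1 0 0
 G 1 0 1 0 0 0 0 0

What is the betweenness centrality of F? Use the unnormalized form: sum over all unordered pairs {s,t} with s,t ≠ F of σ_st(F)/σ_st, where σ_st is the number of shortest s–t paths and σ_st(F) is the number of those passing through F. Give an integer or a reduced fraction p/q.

3

Pairs whose geodesics pass through F — A–B: 1; B–H: 1; B–D: 1.
All other pairs contribute 0.
Summing the contributions gives betweenness(F) = 3.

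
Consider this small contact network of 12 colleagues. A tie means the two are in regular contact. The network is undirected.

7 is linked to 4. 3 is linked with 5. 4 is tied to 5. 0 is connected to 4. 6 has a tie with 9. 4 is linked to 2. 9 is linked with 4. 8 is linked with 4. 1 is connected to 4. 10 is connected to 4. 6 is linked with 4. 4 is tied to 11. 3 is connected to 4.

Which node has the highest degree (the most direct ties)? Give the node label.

Degrees — 0:1, 1:1, 2:1, 3:2, 4:11, 5:2, 6:2, 7:1, 8:1, 9:2, 10:1, 11:1.
The maximum is 11, attained only by 4.

4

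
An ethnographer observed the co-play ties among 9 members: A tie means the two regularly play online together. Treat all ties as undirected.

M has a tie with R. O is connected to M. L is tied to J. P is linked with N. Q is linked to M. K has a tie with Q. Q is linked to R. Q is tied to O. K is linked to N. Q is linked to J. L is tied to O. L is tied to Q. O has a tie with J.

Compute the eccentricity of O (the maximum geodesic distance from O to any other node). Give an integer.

4

Distances from O: J:1, K:2, L:1, M:1, N:3, P:4, Q:1, R:2.
The largest is 4 (to P), so the eccentricity of O is 4.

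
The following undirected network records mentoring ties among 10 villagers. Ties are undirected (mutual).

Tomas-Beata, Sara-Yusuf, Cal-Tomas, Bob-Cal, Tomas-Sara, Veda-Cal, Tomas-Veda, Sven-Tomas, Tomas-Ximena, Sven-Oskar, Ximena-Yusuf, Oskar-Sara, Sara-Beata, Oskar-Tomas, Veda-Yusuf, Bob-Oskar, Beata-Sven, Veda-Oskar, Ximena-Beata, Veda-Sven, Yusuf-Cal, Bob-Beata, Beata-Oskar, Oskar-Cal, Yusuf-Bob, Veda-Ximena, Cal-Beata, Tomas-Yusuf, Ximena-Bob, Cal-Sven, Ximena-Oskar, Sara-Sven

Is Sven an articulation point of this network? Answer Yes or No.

Even without Sven, every remaining node can still reach every other (the residual graph is connected), so Sven is not a cut vertex.

No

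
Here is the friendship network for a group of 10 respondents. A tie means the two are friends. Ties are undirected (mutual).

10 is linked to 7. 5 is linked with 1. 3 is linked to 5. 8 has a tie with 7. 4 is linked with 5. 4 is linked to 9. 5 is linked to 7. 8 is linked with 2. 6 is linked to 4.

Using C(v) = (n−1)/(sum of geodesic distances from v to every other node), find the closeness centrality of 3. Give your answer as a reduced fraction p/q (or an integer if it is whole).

9/23

Distances from 3: 1:2, 2:4, 4:2, 5:1, 6:3, 7:2, 8:3, 9:3, 10:3. Sum = 23.
n = 10, so closeness = 9/23.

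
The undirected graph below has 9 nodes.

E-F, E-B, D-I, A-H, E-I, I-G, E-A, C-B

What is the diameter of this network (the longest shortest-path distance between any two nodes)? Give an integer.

4

Eccentricity of each node (its greatest distance to any other): A:3, B:3, C:4, D:4, E:2, F:3, G:4, H:4, I:3.
The maximum eccentricity is 4, realized for instance by the pair D–H via D – I – E – A – H. So the diameter is 4.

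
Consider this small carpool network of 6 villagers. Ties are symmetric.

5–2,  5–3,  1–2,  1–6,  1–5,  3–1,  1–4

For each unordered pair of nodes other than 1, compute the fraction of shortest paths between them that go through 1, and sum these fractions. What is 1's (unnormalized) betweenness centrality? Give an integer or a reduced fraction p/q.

15/2

Pairs whose geodesics pass through 1 — 2–4: 1; 2–6: 1; 2–3: 1/2; 4–6: 1; 4–5: 1; 4–3: 1; 6–5: 1; 6–3: 1.
All other pairs contribute 0.
Summing the contributions gives betweenness(1) = 15/2.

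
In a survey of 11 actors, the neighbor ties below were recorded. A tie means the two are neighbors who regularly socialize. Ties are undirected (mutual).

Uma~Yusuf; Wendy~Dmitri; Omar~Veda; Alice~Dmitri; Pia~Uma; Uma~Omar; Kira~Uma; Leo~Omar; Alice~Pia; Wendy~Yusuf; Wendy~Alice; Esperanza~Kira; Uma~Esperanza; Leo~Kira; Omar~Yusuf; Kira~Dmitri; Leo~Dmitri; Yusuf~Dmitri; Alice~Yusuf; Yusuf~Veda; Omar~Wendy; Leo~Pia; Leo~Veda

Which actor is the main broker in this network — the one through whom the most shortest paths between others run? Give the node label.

Uma

Unnormalized betweenness of each node: Alice:2, Dmitri:9/2, Esperanza:0, Kira:23/6, Leo:31/6, Omar:10/3, Pia:5/3, Uma:15/2, Veda:1/3, Wendy:5/6, Yusuf:35/6.
Uma has the largest value, 15/2, making it the main broker — the node through which the most shortest paths run.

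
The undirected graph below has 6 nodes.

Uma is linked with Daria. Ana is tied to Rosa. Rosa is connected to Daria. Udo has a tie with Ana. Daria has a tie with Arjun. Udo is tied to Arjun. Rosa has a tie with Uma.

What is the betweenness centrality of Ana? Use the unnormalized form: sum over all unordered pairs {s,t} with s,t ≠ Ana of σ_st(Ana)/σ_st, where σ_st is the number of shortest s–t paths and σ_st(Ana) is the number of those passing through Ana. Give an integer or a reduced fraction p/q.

3/2

Pairs whose geodesics pass through Ana — Uma–Udo: 1/2; Rosa–Udo: 1.
All other pairs contribute 0.
Summing the contributions gives betweenness(Ana) = 3/2.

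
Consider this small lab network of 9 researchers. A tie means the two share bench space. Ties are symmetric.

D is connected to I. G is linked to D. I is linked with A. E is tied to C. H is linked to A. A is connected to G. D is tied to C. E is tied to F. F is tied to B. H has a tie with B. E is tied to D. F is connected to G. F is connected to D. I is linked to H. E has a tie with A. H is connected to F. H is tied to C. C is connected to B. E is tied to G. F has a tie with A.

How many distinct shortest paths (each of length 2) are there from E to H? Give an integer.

3

The shortest distance is 2. The length-2 paths are: E–C–H; E–F–H; E–A–H.
That gives 3 distinct shortest paths.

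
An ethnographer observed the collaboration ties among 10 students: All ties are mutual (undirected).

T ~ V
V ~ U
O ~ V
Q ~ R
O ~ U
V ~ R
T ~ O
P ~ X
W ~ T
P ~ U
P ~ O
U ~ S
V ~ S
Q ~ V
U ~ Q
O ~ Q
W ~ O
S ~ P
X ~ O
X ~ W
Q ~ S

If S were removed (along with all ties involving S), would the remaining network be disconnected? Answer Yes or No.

No

Even without S, every remaining node can still reach every other (the residual graph is connected), so S is not a cut vertex.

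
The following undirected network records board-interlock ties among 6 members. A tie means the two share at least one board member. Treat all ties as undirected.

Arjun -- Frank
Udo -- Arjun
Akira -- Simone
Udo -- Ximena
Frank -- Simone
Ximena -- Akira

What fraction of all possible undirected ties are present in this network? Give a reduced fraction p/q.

There are 6 edges and 6 nodes, so the maximum possible is C(6,2) = 15.
Density = 6/15 = 2/5.

2/5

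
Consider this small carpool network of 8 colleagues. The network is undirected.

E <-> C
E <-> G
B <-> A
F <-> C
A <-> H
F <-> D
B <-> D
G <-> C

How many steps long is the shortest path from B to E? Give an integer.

4

One shortest route is B – D – F – C – E, which uses 4 edges, and at distance 3 from B we only reach {C}, which does not include E. So d(B,E) = 4.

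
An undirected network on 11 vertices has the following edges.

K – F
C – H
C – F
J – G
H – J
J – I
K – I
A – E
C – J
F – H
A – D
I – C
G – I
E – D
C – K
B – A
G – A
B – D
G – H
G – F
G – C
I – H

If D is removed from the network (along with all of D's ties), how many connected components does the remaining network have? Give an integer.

D's neighbors (A, B, and E) remain reachable from one another through other ties, so the rest of the network stays in one piece.

1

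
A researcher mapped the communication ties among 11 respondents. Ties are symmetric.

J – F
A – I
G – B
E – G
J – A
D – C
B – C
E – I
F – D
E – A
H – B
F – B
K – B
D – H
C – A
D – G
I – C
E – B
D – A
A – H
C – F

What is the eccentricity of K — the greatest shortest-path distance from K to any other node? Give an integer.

Distances from K: A:3, B:1, C:2, D:3, E:2, F:2, G:2, H:2, I:3, J:3.
The largest is 3 (to A, D, I, and J), so the eccentricity of K is 3.

3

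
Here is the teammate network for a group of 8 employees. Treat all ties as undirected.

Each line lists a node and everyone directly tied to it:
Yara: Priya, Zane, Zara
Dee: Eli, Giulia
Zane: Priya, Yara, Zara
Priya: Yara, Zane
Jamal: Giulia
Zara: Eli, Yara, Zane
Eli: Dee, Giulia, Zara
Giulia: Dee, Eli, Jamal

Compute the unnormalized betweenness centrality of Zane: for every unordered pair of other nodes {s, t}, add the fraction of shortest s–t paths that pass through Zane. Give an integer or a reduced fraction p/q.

5/2

Pairs whose geodesics pass through Zane — Priya–Zara: 1/2; Priya–Eli: 1/2; Priya–Giulia: 1/2; Priya–Dee: 1/2; Priya–Jamal: 1/2.
All other pairs contribute 0.
Summing the contributions gives betweenness(Zane) = 5/2.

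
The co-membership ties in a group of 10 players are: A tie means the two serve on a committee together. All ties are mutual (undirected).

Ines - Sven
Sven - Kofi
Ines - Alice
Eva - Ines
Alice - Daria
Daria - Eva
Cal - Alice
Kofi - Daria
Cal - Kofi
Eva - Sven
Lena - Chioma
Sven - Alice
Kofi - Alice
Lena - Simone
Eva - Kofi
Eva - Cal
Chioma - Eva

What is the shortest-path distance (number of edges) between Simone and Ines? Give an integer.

One shortest route is Simone – Lena – Chioma – Eva – Ines, which uses 4 edges, and at distance 3 from Simone we only reach {Eva}, which does not include Ines. So d(Simone,Ines) = 4.

4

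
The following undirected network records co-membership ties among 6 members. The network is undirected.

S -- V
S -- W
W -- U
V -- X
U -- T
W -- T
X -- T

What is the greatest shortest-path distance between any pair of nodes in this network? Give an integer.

3

Eccentricity of each node (its greatest distance to any other): S:2, T:2, U:3, V:3, W:2, X:2.
The maximum eccentricity is 3, realized for instance by the pair U–V via U – T – X – V. So the diameter is 3.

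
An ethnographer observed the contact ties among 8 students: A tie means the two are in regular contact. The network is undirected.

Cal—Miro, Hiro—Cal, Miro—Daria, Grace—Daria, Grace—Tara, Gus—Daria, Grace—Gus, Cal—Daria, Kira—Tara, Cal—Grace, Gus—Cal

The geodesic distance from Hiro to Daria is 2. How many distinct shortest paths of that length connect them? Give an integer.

The shortest distance is 2, and the only length-2 path is Hiro–Cal–Daria. So there is exactly 1 shortest path.

1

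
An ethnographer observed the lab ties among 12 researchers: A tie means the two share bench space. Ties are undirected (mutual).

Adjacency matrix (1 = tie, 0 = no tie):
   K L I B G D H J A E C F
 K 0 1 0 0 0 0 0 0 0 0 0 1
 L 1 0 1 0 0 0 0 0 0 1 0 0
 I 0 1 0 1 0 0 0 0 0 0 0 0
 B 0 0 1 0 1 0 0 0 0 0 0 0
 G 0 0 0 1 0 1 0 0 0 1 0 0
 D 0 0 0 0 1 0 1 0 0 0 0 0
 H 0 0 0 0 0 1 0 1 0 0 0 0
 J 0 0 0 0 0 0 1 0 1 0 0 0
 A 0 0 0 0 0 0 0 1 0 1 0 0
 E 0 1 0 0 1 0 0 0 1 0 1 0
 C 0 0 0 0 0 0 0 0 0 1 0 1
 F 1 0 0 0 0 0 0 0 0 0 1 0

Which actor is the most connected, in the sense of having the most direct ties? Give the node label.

Degrees — A:2, B:2, C:2, D:2, E:4, F:2, G:3, H:2, I:2, J:2, K:2, L:3.
The maximum is 4, attained only by E.

E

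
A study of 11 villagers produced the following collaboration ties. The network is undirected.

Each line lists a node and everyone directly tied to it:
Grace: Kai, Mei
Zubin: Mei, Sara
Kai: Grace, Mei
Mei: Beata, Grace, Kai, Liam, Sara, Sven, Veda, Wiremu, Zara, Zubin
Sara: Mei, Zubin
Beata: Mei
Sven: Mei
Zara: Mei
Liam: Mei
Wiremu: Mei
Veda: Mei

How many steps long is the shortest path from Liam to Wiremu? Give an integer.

2

One shortest route is Liam – Mei – Wiremu, which uses 2 edges, and Liam and Wiremu are not directly tied, so nothing shorter exists. So d(Liam,Wiremu) = 2.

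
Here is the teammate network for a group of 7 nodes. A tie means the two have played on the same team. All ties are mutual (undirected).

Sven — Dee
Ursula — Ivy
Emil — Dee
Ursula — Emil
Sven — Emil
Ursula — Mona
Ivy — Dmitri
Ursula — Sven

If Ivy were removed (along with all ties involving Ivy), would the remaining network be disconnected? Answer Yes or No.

Removing Ivy leaves {Dee, Emil, Mona, Sven, and Ursula} with no path to {Dmitri}, so the network splits into 2 components. Ivy is a cut vertex.

Yes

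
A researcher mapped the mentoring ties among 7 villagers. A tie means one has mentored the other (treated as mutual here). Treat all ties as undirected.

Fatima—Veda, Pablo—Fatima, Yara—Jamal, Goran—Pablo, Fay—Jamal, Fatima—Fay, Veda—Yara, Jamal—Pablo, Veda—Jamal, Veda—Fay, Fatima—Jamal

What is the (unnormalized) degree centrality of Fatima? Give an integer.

4

Fatima is directly tied to Fay, Jamal, Pablo, and Veda. That is 4 neighbors, so the degree of Fatima is 4.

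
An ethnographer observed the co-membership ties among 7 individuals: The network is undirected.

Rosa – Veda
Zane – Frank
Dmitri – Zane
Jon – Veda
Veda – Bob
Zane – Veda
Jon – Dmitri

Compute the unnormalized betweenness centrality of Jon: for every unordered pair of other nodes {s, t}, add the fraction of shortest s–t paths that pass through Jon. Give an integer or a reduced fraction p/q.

3/2

Pairs whose geodesics pass through Jon — Dmitri–Bob: 1/2; Dmitri–Rosa: 1/2; Dmitri–Veda: 1/2.
All other pairs contribute 0.
Summing the contributions gives betweenness(Jon) = 3/2.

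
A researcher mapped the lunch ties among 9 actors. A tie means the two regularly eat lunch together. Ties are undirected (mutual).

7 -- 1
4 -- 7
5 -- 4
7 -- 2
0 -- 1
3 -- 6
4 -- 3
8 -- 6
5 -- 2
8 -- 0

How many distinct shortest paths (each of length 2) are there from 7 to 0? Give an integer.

1

The shortest distance is 2, and the only length-2 path is 7–1–0. So there is exactly 1 shortest path.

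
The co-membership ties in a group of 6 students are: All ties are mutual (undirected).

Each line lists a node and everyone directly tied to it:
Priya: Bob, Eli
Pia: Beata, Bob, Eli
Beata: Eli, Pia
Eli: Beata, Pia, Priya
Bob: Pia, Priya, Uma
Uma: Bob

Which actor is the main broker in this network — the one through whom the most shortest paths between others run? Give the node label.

Unnormalized betweenness of each node: Beata:0, Bob:9/2, Eli:3/2, Pia:3, Priya:1, Uma:0.
Bob has the largest value, 9/2, making it the main broker — the node through which the most shortest paths run.

Bob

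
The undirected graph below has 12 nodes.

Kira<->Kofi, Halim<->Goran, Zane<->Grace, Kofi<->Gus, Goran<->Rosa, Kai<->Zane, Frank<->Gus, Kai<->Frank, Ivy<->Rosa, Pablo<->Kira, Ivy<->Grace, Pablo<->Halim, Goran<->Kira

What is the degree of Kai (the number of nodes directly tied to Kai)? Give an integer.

2

Kai is directly tied to Frank and Zane. That is 2 neighbors, so the degree of Kai is 2.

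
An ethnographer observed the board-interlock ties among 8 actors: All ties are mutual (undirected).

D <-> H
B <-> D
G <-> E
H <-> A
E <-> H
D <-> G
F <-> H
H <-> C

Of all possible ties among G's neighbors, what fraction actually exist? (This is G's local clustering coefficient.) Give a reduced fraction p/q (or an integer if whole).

0

G's neighbors: D and E (k = 2).
Possible neighbor pairs: C(2,2) = 1. Edges among them: none → e = 0.
Clustering(G) = 0/1.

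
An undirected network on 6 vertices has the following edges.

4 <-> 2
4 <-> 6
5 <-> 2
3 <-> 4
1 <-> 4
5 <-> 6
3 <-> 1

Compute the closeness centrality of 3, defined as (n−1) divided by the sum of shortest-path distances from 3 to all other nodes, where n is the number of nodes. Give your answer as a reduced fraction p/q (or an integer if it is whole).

5/9

Distances from 3: 1:1, 2:2, 4:1, 5:3, 6:2. Sum = 9.
n = 6, so closeness = 5/9.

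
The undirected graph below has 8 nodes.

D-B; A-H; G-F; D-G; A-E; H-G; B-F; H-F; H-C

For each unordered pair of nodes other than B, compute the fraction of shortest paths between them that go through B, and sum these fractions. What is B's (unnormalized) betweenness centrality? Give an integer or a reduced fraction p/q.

1/2

Pairs whose geodesics pass through B — D–F: 1/2.
All other pairs contribute 0.
Summing the contributions gives betweenness(B) = 1/2.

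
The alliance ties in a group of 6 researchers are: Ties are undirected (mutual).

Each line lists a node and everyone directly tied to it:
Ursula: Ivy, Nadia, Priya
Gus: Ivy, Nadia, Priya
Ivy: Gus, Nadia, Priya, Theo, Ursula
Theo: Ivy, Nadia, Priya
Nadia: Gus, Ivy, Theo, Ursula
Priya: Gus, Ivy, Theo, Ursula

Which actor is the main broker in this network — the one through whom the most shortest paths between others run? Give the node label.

Ivy

Unnormalized betweenness of each node: Gus:1/4, Ivy:5/4, Nadia:1, Priya:1, Theo:1/4, Ursula:1/4.
Ivy has the largest value, 5/4, making it the main broker — the node through which the most shortest paths run.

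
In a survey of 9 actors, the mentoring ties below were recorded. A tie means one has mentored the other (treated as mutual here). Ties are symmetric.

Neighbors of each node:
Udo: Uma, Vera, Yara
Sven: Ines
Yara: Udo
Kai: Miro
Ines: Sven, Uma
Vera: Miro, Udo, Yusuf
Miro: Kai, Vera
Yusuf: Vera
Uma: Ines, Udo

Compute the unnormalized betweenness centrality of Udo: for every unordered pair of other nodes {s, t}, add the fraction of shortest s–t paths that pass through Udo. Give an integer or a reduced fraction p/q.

Pairs whose geodesics pass through Udo — Ines–Kai: 1; Ines–Yusuf: 1; Ines–Vera: 1; Ines–Yara: 1; Ines–Miro: 1; Kai–Yara: 1; Kai–Sven: 1; Kai–Uma: 1; Yusuf–Yara: 1; Yusuf–Sven: 1; Yusuf–Uma: 1; Vera–Yara: 1; Vera–Sven: 1; Vera–Uma: 1 … (+5 more pairs).
All other pairs contribute 0.
Summing the contributions gives betweenness(Udo) = 19.

19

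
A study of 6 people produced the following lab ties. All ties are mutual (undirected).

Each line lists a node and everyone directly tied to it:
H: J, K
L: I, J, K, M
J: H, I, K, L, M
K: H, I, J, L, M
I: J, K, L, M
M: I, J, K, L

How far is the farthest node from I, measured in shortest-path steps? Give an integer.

2

Distances from I: H:2, J:1, K:1, L:1, M:1.
The largest is 2 (to H), so the eccentricity of I is 2.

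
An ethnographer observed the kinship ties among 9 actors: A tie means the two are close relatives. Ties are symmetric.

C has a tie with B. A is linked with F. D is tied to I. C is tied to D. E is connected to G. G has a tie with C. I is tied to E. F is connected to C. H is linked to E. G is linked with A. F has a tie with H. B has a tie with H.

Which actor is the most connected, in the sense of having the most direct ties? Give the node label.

Degrees — A:2, B:2, C:4, D:2, E:3, F:3, G:3, H:3, I:2.
The maximum is 4, attained only by C.

C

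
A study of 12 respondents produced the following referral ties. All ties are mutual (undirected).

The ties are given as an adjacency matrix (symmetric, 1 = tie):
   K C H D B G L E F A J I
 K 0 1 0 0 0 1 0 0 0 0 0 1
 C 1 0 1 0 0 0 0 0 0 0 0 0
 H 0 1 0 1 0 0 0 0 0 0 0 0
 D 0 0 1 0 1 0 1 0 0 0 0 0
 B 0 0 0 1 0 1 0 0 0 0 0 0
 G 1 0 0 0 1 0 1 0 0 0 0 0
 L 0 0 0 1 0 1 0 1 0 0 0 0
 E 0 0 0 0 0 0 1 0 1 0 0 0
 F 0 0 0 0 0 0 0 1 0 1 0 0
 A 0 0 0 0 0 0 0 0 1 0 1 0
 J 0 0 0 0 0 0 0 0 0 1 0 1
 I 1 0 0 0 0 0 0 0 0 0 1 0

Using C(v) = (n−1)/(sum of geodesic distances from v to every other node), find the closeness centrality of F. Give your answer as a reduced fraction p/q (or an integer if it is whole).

11/32

Distances from F: A:1, B:4, C:5, D:3, E:1, G:3, H:4, I:3, J:2, K:4, L:2. Sum = 32.
n = 12, so closeness = 11/32.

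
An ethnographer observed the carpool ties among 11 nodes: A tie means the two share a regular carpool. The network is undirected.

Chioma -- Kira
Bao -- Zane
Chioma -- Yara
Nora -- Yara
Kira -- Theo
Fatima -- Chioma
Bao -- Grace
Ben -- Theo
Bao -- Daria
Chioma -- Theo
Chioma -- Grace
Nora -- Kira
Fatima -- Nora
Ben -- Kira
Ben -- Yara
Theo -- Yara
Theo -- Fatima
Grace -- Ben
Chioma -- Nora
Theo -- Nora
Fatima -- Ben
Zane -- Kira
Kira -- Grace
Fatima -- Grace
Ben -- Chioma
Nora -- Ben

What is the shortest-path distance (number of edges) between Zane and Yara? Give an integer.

One shortest route is Zane – Kira – Nora – Yara, which uses 3 edges, and at distance 2 from Zane we only reach {Ben, Chioma, Daria, Grace, Nora, Theo}, which does not include Yara. So d(Zane,Yara) = 3.

3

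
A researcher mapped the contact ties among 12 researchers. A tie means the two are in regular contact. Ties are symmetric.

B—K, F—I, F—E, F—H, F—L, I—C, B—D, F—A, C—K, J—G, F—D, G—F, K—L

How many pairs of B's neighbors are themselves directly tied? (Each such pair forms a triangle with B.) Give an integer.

0

B's neighbors are D and K, but none of them are tied to each other, so no triangle contains B.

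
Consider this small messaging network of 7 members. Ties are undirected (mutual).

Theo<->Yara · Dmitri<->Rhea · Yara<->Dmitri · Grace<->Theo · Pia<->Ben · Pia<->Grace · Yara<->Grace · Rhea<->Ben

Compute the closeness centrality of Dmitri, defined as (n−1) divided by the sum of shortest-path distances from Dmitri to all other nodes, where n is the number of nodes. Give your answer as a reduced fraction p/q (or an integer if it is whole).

6/11

Distances from Dmitri: Ben:2, Grace:2, Pia:3, Rhea:1, Theo:2, Yara:1. Sum = 11.
n = 7, so closeness = 6/11.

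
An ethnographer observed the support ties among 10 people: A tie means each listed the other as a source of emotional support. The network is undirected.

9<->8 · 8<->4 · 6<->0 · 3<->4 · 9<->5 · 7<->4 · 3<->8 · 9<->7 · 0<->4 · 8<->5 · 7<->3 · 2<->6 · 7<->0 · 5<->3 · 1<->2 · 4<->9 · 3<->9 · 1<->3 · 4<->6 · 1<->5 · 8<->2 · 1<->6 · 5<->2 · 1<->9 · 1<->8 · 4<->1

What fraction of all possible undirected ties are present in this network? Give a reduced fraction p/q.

26/45

There are 26 edges and 10 nodes, so the maximum possible is C(10,2) = 45.
Density = 26/45.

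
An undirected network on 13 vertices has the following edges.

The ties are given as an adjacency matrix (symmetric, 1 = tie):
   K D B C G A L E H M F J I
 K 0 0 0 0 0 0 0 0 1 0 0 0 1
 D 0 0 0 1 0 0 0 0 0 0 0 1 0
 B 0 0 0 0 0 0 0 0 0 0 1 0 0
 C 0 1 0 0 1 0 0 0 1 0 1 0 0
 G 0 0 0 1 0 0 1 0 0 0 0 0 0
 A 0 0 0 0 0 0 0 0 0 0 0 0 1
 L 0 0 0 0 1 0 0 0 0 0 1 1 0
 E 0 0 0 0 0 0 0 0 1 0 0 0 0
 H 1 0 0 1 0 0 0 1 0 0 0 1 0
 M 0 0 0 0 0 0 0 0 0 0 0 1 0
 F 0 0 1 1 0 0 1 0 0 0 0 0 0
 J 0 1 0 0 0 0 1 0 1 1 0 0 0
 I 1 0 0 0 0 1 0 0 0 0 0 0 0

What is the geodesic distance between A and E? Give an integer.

4

One shortest route is A – I – K – H – E, which uses 4 edges, and at distance 3 from A we only reach {H}, which does not include E. So d(A,E) = 4.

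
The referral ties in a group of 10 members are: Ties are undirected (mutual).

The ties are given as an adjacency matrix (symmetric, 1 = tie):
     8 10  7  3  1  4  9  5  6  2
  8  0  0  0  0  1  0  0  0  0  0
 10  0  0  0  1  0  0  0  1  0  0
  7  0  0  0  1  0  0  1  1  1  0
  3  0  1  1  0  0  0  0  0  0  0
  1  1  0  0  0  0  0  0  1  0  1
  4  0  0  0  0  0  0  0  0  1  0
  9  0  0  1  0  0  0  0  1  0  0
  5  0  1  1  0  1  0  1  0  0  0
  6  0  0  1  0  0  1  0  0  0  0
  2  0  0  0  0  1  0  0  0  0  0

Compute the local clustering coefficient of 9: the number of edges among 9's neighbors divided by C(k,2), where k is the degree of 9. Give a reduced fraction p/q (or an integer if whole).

1

9's neighbors: 5 and 7 (k = 2).
Possible neighbor pairs: C(2,2) = 1. Edges among them: 5–7 → e = 1.
Clustering(9) = 1/1.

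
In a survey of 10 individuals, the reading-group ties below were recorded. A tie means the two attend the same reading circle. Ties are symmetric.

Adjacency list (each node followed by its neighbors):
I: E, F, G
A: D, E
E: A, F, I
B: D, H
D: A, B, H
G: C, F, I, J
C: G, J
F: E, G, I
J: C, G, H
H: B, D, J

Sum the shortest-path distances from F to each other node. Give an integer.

19

Distances from F: A:2, B:4, C:2, D:3, E:1, G:1, H:3, I:1, J:2.
Sum = 2 + 4 + 2 + 3 + 1 + 1 + 3 + 1 + 2 = 19.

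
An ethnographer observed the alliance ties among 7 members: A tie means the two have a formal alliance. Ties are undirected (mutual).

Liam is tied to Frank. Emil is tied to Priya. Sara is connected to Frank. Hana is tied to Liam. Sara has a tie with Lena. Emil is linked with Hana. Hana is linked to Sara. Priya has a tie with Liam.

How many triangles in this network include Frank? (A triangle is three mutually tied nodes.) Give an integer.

0

Frank's neighbors are Liam and Sara, but none of them are tied to each other, so no triangle contains Frank.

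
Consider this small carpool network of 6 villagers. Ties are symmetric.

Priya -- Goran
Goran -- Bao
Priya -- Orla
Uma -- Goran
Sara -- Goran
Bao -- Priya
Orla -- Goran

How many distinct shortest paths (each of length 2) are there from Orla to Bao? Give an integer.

The shortest distance is 2. The length-2 paths are: Orla–Goran–Bao; Orla–Priya–Bao.
That gives 2 distinct shortest paths.

2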